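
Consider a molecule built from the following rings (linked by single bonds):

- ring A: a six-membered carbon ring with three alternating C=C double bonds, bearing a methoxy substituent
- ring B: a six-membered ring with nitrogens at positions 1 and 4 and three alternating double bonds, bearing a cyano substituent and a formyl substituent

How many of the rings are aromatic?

Ring A has a continuous p-orbital overlap around the ring; 3 ring double bonds give 6 π electrons. 6 = 4(1)+2, so ring A is aromatic (benzene).
Ring B is fully conjugated (every ring atom contributes a p orbital); 3 ring double bonds give 6 π electrons. That satisfies 4n+2 with n=1, so ring B is aromatic (pyrazine).
Aromatic: A, B. Total: 2.

2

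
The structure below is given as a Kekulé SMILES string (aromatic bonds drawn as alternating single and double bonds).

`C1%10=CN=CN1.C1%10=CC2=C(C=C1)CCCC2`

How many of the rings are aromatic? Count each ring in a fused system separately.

The SMILES encodes a five-membered ring with nitrogens at positions 1 and 3 (one bearing H, one in a C=N bond) and two double bonds; a six-membered carbon ring with three alternating C=C double bonds, fused to a saturated six-membered carbon ring.
The 5-membered ring with two nitrogens (one N–H, one =N–) has a continuous p-orbital overlap around the ring; 2 ring double bonds (4 π electrons) plus a heteroatom lone pair (2) give 6 π electrons. 6 = 4(1)+2, so it is aromatic (imidazole).
The 6-membered ring is planar and fully conjugated; 3 ring double bonds give 6 π electrons. That satisfies 4n+2 with n=1, so it is aromatic (benzene ring).
The second 6-membered ring has four sp³ carbons, so it is not fully conjugated — not aromatic (cyclohexane ring).
2 of the 3 rings are aromatic. Total: 2.

2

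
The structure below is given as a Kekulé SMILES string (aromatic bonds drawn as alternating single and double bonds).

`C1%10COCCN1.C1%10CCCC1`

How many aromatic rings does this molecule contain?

0

The SMILES encodes a six-membered saturated ring with an oxygen and an N–H nitrogen at positions 1 and 4; a five-membered saturated carbon ring.
The 6-membered ring with one oxygen and one N–H (1,4) has only sp³ atoms, so it is not fully conjugated — not aromatic (morpholine).
The 5-membered ring has only sp³ atoms, so it is not fully conjugated — not aromatic (cyclopentane).
None of the rings are aromatic. Total: 0.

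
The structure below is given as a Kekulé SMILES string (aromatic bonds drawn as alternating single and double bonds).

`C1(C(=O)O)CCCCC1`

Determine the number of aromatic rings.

The SMILES encodes a six-membered saturated carbon ring.
The 6-membered ring has only sp³ atoms, so it is not fully conjugated — not aromatic (cyclohexane).

0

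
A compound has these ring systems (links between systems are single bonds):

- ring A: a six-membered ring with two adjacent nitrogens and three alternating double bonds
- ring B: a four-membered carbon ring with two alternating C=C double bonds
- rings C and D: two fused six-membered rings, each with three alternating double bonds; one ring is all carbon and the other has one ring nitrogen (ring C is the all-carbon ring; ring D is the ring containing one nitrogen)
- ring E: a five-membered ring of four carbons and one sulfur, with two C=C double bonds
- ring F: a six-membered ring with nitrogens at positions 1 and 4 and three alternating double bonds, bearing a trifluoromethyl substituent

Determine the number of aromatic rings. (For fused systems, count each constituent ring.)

5

Ring A has a continuous p-orbital overlap around the ring; 3 ring double bonds give 6 π electrons. That satisfies 4n+2 with n=1, so ring A is aromatic (pyridazine).
Ring B has only sp² ring atoms; a planar conformation would have a fully conjugated π system of 4 electrons. But 4 = 4(1), which is 4n not 4n+2, so ring B is not aromatic (cyclobutadiene) — cyclobutadiene is antiaromatic and distorts to a rectangle.
Rings C and D form a fused bicyclic system (with one nitrogen) with 10 sp² atoms and 10 π electrons from ring double bonds. 10 = 4(2)+2, so the system is aromatic and both rings count as aromatic (quinoline).
Ring E is fully conjugated (every ring atom contributes a p orbital); 2 ring double bonds (4 π electrons) plus a heteroatom lone pair (2) give 6 π electrons. Since 6 = 4n+2 (n=1), ring E is aromatic (thiophene).
Ring F is planar and fully conjugated; 3 ring double bonds give 6 π electrons. 6 = 4(1)+2, so ring F is aromatic (pyrazine).
Aromatic: A, C, D, E, F. Total: 5.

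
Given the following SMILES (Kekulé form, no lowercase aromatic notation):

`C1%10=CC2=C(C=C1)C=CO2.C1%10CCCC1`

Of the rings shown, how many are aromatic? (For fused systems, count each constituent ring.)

2

The SMILES encodes a six-membered carbon ring with three alternating C=C double bonds, fused to a five-membered ring containing one oxygen and two C=C double bonds; a five-membered saturated carbon ring.
The fused 6/5-membered bicyclic (with one oxygen) is a single π system with 9 sp² atoms and 10 π electrons from ring double bonds plus a heteroatom lone pair. 10 = 4(2)+2, so the system is aromatic and both rings count as aromatic (benzofuran).
The 5-membered ring has only sp³ atoms, so it is not fully conjugated — not aromatic (cyclopentane).
2 of the 3 rings are aromatic. Total: 2.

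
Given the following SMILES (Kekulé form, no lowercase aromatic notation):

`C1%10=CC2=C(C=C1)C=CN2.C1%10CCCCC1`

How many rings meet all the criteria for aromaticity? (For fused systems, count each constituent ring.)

2

The SMILES encodes a six-membered carbon ring with three alternating C=C double bonds, fused to a five-membered ring containing one N–H nitrogen and two C=C double bonds; a six-membered saturated carbon ring.
The fused 6/5-membered bicyclic (with one N–H) is a single π system with 9 sp² atoms and 10 π electrons from ring double bonds plus a heteroatom lone pair. 10 = 4(2)+2, so the system is aromatic and both rings count as aromatic (indole).
The 6-membered ring has only sp³ atoms, so it is not fully conjugated — not aromatic (cyclohexane).
2 of the 3 rings are aromatic. Total: 2.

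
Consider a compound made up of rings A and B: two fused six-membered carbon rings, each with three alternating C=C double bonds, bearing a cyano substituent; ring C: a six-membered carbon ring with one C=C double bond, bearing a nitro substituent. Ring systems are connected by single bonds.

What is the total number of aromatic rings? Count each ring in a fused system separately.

2

Rings A and B form a fused bicyclic system with 10 sp² atoms and 10 π electrons from ring double bonds. 10 = 4(2)+2, so the system is aromatic and both rings count as aromatic (naphthalene).
Ring C has four sp³ carbons, so it is not fully conjugated — not aromatic (cyclohexene).
Aromatic: A, B. Total: 2.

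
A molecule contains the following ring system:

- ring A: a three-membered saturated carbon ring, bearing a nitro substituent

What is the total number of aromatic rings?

0

Ring A has only sp³ atoms, so it is not fully conjugated — not aromatic (cyclopropane).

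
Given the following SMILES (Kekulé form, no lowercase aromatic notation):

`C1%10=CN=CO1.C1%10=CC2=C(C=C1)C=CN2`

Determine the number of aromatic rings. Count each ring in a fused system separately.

The SMILES encodes a five-membered ring with an oxygen at position 1 and a nitrogen at position 3 (in a C=N bond), with two double bonds; a six-membered carbon ring with three alternating C=C double bonds, fused to a five-membered ring containing one N–H nitrogen and two C=C double bonds.
The 5-membered ring with one oxygen and one =N– is fully conjugated (every ring atom contributes a p orbital); 2 ring double bonds (4 π electrons) plus a heteroatom lone pair (2) give 6 π electrons. 6 = 4(1)+2, so it is aromatic (oxazole).
The fused 6/5-membered bicyclic (with one N–H) is a single π system with 9 sp² atoms and 10 π electrons from ring double bonds plus a heteroatom lone pair. 10 = 4(2)+2, so the system is aromatic and both rings count as aromatic (indole).
3 of the 3 rings are aromatic. Total: 3.

3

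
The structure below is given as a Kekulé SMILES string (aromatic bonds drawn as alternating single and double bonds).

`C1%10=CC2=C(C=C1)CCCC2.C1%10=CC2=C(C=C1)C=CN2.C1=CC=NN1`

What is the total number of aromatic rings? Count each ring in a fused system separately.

4

The SMILES encodes a six-membered carbon ring with three alternating C=C double bonds, fused to a saturated six-membered carbon ring; a six-membered carbon ring with three alternating C=C double bonds, fused to a five-membered ring containing one N–H nitrogen and two C=C double bonds; a five-membered ring with two adjacent nitrogens (one bearing H, one in a double bond) and two double bonds.
The 6-membered ring has a continuous p-orbital overlap around the ring; 3 ring double bonds give 6 π electrons. Since 6 = 4n+2 (n=1), it is aromatic (benzene ring).
The second 6-membered ring has four sp³ carbons, so it is not fully conjugated — not aromatic (cyclohexane ring).
The fused 6/5-membered bicyclic (with one N–H) is a single π system with 9 sp² atoms and 10 π electrons from ring double bonds plus a heteroatom lone pair. 10 = 4(2)+2, so the system is aromatic and both rings count as aromatic (indole).
The 5-membered ring with two adjacent nitrogens (one N–H, one =N–) is planar and fully conjugated; 2 ring double bonds (4 π electrons) plus a heteroatom lone pair (2) give 6 π electrons. 6 = 4(1)+2, so it is aromatic (pyrazole).
4 of the 5 rings are aromatic. Total: 4.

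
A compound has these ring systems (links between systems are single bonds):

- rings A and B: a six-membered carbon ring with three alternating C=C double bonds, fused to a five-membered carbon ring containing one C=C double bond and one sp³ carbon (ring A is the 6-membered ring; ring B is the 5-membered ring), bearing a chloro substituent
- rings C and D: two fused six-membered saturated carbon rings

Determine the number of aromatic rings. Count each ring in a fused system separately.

1

Ring A is planar and fully conjugated; 3 ring double bonds give 6 π electrons. Since 6 = 4n+2 (n=1), ring A is aromatic (benzene ring).
Ring B has one sp³ carbon, so it is not fully conjugated — not aromatic (cyclopentene ring).
Ring C has only sp³ atoms, so it is not fully conjugated — not aromatic (cyclohexane ring).
Ring D has only sp³ atoms, so it is not fully conjugated — not aromatic (cyclohexane ring).
Aromatic: A. Total: 1.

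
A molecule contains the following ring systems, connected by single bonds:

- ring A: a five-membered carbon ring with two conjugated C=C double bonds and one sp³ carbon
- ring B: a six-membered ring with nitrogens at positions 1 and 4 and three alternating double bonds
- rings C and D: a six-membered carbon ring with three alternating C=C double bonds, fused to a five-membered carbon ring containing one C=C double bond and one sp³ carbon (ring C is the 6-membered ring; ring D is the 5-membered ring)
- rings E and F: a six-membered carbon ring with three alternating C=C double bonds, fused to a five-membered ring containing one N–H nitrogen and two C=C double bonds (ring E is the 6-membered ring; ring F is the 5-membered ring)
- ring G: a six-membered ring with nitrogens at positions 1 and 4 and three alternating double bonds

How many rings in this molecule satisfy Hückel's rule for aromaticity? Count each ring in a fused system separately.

Ring A has one sp³ carbon, so it is not fully conjugated — not aromatic (cyclopentadiene).
Ring B is planar and fully conjugated; 3 ring double bonds give 6 π electrons. 6 = 4(1)+2, so ring B is aromatic (pyrazine).
Ring C has a continuous p-orbital overlap around the ring; 3 ring double bonds give 6 π electrons. 6 = 4(1)+2, so ring C is aromatic (benzene ring).
Ring D has one sp³ carbon, so it is not fully conjugated — not aromatic (cyclopentene ring).
Rings E and F form a fused bicyclic system (with one N–H) with 9 sp² atoms and 10 π electrons from ring double bonds plus a heteroatom lone pair. 10 = 4(2)+2, so the system is aromatic and both rings count as aromatic (indole).
Ring G is fully conjugated (every ring atom contributes a p orbital); 3 ring double bonds give 6 π electrons. Since 6 = 4n+2 (n=1), ring G is aromatic (pyrazine).
Aromatic: B, C, E, F, G. Total: 5.

5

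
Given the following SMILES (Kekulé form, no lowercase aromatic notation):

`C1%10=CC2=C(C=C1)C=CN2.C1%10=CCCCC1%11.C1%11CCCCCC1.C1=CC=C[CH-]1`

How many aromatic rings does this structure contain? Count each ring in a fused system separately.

The SMILES encodes a six-membered carbon ring with three alternating C=C double bonds, fused to a five-membered ring containing one N–H nitrogen and two C=C double bonds; a six-membered carbon ring with one C=C double bond; a seven-membered saturated carbon ring; a five-membered all-carbon ring bearing a negative charge on one carbon, with two C=C double bonds.
The fused 6/5-membered bicyclic (with one N–H) is a single π system with 9 sp² atoms and 10 π electrons from ring double bonds plus a heteroatom lone pair. 10 = 4(2)+2, so the system is aromatic and both rings count as aromatic (indole).
The 6-membered ring has four sp³ carbons, so it is not fully conjugated — not aromatic (cyclohexene).
The 7-membered ring has only sp³ atoms, so it is not fully conjugated — not aromatic (cycloheptane).
The 5-membered ring has a continuous p-orbital overlap around the ring; 2 ring double bonds (4 π electrons) plus the carbanion lone pair (2) give 6 π electrons. Since 6 = 4n+2 (n=1), it is aromatic (cyclopentadienyl anion).
3 of the 5 rings are aromatic. Total: 3.

3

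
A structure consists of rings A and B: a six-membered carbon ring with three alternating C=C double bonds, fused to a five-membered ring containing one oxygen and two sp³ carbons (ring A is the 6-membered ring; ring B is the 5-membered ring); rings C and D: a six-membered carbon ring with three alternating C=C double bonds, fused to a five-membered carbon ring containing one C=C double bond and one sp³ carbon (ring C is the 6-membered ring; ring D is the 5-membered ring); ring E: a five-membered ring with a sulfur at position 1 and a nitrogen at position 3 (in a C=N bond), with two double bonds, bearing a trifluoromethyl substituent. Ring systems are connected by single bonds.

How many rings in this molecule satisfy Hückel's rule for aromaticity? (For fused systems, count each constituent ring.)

Ring A is fully conjugated (every ring atom contributes a p orbital); 3 ring double bonds give 6 π electrons. Since 6 = 4n+2 (n=1), ring A is aromatic (benzene ring).
Ring B has two sp³ carbons, so it is not fully conjugated — not aromatic (oxolane ring).
Ring C is planar and fully conjugated; 3 ring double bonds give 6 π electrons. That satisfies 4n+2 with n=1, so ring C is aromatic (benzene ring).
Ring D has one sp³ carbon, so it is not fully conjugated — not aromatic (cyclopentene ring).
Ring E is planar and fully conjugated; 2 ring double bonds (4 π electrons) plus a heteroatom lone pair (2) give 6 π electrons. That satisfies 4n+2 with n=1, so ring E is aromatic (thiazole).
Aromatic: A, C, E. Total: 3.

3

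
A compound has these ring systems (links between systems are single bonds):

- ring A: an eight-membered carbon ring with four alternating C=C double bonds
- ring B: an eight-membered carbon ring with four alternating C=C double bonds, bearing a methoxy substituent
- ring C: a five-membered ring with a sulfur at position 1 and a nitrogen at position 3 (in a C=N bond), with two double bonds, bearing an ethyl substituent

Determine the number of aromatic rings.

Ring A has only sp² ring atoms; a planar conformation would have a fully conjugated π system of 8 electrons. But 8 = 4(2), which is 4n not 4n+2, so ring A is not aromatic (cyclooctatetraene) — cyclooctatetraene distorts into a non-planar tub to avoid antiaromaticity.
Ring B has only sp² ring atoms; a planar conformation would have a fully conjugated π system of 8 electrons. But 8 = 4(2), which is 4n not 4n+2, so ring B is not aromatic (cyclooctatetraene) — cyclooctatetraene distorts into a non-planar tub to avoid antiaromaticity.
Ring C is planar and fully conjugated; 2 ring double bonds (4 π electrons) plus a heteroatom lone pair (2) give 6 π electrons. Since 6 = 4n+2 (n=1), ring C is aromatic (thiazole).
Aromatic: C. Total: 1.

1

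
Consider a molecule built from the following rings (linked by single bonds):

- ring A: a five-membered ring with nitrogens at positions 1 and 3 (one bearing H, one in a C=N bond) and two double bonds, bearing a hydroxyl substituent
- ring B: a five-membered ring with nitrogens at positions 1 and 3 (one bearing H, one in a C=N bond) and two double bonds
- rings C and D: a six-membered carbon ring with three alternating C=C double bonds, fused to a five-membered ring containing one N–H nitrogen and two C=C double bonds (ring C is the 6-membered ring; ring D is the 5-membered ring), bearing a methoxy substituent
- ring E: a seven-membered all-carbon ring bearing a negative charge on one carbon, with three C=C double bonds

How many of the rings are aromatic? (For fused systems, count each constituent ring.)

4

Ring A is planar and fully conjugated; 2 ring double bonds (4 π electrons) plus a heteroatom lone pair (2) give 6 π electrons. Since 6 = 4n+2 (n=1), ring A is aromatic (imidazole).
Ring B has a continuous p-orbital overlap around the ring; 2 ring double bonds (4 π electrons) plus a heteroatom lone pair (2) give 6 π electrons. Since 6 = 4n+2 (n=1), ring B is aromatic (imidazole).
Rings C and D form a fused bicyclic system (with one N–H) with 9 sp² atoms and 10 π electrons from ring double bonds plus a heteroatom lone pair. 10 = 4(2)+2, so the system is aromatic and both rings count as aromatic (indole).
Ring E has only sp² ring atoms; a planar conformation would have a fully conjugated π system of 8 electrons. But 8 = 4(2), which is 4n not 4n+2, so ring E is not aromatic (cycloheptatrienyl anion).
Aromatic: A, B, C, D. Total: 4.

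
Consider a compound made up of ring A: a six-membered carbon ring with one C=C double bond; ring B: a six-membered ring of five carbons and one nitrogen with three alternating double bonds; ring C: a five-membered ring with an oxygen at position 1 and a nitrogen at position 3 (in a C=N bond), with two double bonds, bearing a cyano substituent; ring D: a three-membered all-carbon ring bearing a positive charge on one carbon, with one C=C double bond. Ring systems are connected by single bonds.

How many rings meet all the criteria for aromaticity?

Ring A has four sp³ carbons, so it is not fully conjugated — not aromatic (cyclohexene).
Ring B is planar and fully conjugated; 3 ring double bonds give 6 π electrons. Since 6 = 4n+2 (n=1), ring B is aromatic (pyridine).
Ring C has a continuous p-orbital overlap around the ring; 2 ring double bonds (4 π electrons) plus a heteroatom lone pair (2) give 6 π electrons. Since 6 = 4n+2 (n=1), ring C is aromatic (oxazole).
Ring D has a continuous p-orbital overlap around the ring; 1 ring double bond (2 π electrons) plus the carbocation's empty p orbital (0, but keeps the ring conjugated) give 2 π electrons. Since 2 = 4n+2 (n=0), ring D is aromatic (cyclopropenyl cation).
Aromatic: B, C, D. Total: 3.

3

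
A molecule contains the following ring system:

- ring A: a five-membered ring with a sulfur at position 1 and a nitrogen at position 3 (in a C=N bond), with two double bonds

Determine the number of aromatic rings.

1

Ring A is fully conjugated (every ring atom contributes a p orbital); 2 ring double bonds (4 π electrons) plus a heteroatom lone pair (2) give 6 π electrons. That satisfies 4n+2 with n=1, so ring A is aromatic (thiazole).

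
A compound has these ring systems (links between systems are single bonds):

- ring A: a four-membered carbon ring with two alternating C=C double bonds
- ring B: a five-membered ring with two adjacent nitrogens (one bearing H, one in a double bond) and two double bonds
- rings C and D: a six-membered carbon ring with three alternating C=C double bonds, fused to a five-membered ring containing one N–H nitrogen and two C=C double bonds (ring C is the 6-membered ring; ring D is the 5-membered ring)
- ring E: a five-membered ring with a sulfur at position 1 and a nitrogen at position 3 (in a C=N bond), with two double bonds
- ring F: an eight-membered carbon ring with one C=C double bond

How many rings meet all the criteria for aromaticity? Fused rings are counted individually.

Ring A has only sp² ring atoms; a planar conformation would have a fully conjugated π system of 4 electrons. But 4 = 4(1), which is 4n not 4n+2, so ring A is not aromatic (cyclobutadiene) — cyclobutadiene is antiaromatic and distorts to a rectangle.
Ring B has a continuous p-orbital overlap around the ring; 2 ring double bonds (4 π electrons) plus a heteroatom lone pair (2) give 6 π electrons. That satisfies 4n+2 with n=1, so ring B is aromatic (pyrazole).
Rings C and D form a fused bicyclic system (with one N–H) with 9 sp² atoms and 10 π electrons from ring double bonds plus a heteroatom lone pair. 10 = 4(2)+2, so the system is aromatic and both rings count as aromatic (indole).
Ring E is fully conjugated (every ring atom contributes a p orbital); 2 ring double bonds (4 π electrons) plus a heteroatom lone pair (2) give 6 π electrons. That satisfies 4n+2 with n=1, so ring E is aromatic (thiazole).
Ring F has six sp³ carbons, so it is not fully conjugated — not aromatic (cyclooctene).
Aromatic: B, C, D, E. Total: 4.

4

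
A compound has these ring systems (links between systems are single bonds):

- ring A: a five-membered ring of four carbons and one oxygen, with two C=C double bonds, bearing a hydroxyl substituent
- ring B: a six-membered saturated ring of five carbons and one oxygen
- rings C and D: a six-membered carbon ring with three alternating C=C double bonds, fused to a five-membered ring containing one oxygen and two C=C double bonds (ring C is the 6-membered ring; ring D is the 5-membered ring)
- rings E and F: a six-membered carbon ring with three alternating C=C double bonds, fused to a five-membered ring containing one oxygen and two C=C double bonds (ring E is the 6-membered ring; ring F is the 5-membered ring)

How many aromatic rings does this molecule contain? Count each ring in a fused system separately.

Ring A has a continuous p-orbital overlap around the ring; 2 ring double bonds (4 π electrons) plus a heteroatom lone pair (2) give 6 π electrons. 6 = 4(1)+2, so ring A is aromatic (furan).
Ring B has only sp³ atoms, so it is not fully conjugated — not aromatic (tetrahydropyran).
Rings C and D form a fused bicyclic system (with one oxygen) with 9 sp² atoms and 10 π electrons from ring double bonds plus a heteroatom lone pair. 10 = 4(2)+2, so the system is aromatic and both rings count as aromatic (benzofuran).
Rings E and F form a fused bicyclic system (with one oxygen) with 9 sp² atoms and 10 π electrons from ring double bonds plus a heteroatom lone pair. 10 = 4(2)+2, so the system is aromatic and both rings count as aromatic (benzofuran).
Aromatic: A, C, D, E, F. Total: 5.

5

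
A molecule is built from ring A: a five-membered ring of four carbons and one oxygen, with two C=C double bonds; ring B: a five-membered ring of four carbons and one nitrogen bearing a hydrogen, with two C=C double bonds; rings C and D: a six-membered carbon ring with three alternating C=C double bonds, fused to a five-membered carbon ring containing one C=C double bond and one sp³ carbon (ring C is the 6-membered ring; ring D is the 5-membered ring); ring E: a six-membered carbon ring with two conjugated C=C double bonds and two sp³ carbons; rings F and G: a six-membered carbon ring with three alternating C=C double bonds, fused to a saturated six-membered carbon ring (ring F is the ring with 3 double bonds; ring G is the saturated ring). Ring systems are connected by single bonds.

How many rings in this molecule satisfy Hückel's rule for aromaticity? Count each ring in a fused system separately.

4

Ring A has a continuous p-orbital overlap around the ring; 2 ring double bonds (4 π electrons) plus a heteroatom lone pair (2) give 6 π electrons. 6 = 4(1)+2, so ring A is aromatic (furan).
Ring B is planar and fully conjugated; 2 ring double bonds (4 π electrons) plus a heteroatom lone pair (2) give 6 π electrons. Since 6 = 4n+2 (n=1), ring B is aromatic (pyrrole).
Ring C is fully conjugated (every ring atom contributes a p orbital); 3 ring double bonds give 6 π electrons. 6 = 4(1)+2, so ring C is aromatic (benzene ring).
Ring D has one sp³ carbon, so it is not fully conjugated — not aromatic (cyclopentene ring).
Ring E has two sp³ carbons, so it is not fully conjugated — not aromatic (1,3-cyclohexadiene).
Ring F is planar and fully conjugated; 3 ring double bonds give 6 π electrons. That satisfies 4n+2 with n=1, so ring F is aromatic (benzene ring).
Ring G has four sp³ carbons, so it is not fully conjugated — not aromatic (cyclohexane ring).
Aromatic: A, B, C, F. Total: 4.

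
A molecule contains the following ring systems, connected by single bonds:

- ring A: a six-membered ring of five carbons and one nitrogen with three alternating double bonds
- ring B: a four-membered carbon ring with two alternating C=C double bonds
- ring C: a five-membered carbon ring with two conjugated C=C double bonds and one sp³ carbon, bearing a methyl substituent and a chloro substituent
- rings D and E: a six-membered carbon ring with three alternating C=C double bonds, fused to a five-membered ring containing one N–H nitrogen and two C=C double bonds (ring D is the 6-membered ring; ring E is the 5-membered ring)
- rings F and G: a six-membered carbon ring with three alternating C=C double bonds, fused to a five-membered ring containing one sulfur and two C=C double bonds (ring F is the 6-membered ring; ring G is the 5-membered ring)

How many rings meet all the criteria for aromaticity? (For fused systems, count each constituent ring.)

5

Ring A is planar and fully conjugated; 3 ring double bonds give 6 π electrons. That satisfies 4n+2 with n=1, so ring A is aromatic (pyridine).
Ring B has only sp² ring atoms; a planar conformation would have a fully conjugated π system of 4 electrons. But 4 = 4(1), which is 4n not 4n+2, so ring B is not aromatic (cyclobutadiene) — cyclobutadiene is antiaromatic and distorts to a rectangle.
Ring C has one sp³ carbon, so it is not fully conjugated — not aromatic (cyclopentadiene).
Rings D and E form a fused bicyclic system (with one N–H) with 9 sp² atoms and 10 π electrons from ring double bonds plus a heteroatom lone pair. 10 = 4(2)+2, so the system is aromatic and both rings count as aromatic (indole).
Rings F and G form a fused bicyclic system (with one sulfur) with 9 sp² atoms and 10 π electrons from ring double bonds plus a heteroatom lone pair. 10 = 4(2)+2, so the system is aromatic and both rings count as aromatic (benzothiophene).
Aromatic: A, D, E, F, G. Total: 5.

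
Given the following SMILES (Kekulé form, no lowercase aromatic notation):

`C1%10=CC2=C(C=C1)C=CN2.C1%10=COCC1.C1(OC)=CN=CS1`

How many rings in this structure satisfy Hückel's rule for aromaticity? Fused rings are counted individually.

The SMILES encodes a six-membered carbon ring with three alternating C=C double bonds, fused to a five-membered ring containing one N–H nitrogen and two C=C double bonds; a five-membered ring of four carbons and one oxygen, with one C=C double bond and two sp³ carbons; a five-membered ring with a sulfur at position 1 and a nitrogen at position 3 (in a C=N bond), with two double bonds.
The fused 6/5-membered bicyclic (with one N–H) is a single π system with 9 sp² atoms and 10 π electrons from ring double bonds plus a heteroatom lone pair. 10 = 4(2)+2, so the system is aromatic and both rings count as aromatic (indole).
The 5-membered ring with one oxygen has two sp³ carbons, so it is not fully conjugated — not aromatic (2,3-dihydrofuran).
The 5-membered ring with one sulfur and one =N– has a continuous p-orbital overlap around the ring; 2 ring double bonds (4 π electrons) plus a heteroatom lone pair (2) give 6 π electrons. 6 = 4(1)+2, so it is aromatic (thiazole).
3 of the 4 rings are aromatic. Total: 3.

3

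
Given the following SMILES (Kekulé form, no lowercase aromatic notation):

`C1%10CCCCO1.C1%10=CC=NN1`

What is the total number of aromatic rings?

The SMILES encodes a six-membered saturated ring of five carbons and one oxygen; a five-membered ring with two adjacent nitrogens (one bearing H, one in a double bond) and two double bonds.
The 6-membered ring with one oxygen has only sp³ atoms, so it is not fully conjugated — not aromatic (tetrahydropyran).
The 5-membered ring with two adjacent nitrogens (one N–H, one =N–) has a continuous p-orbital overlap around the ring; 2 ring double bonds (4 π electrons) plus a heteroatom lone pair (2) give 6 π electrons. 6 = 4(1)+2, so it is aromatic (pyrazole).
1 of the 2 rings is aromatic. Total: 1.

1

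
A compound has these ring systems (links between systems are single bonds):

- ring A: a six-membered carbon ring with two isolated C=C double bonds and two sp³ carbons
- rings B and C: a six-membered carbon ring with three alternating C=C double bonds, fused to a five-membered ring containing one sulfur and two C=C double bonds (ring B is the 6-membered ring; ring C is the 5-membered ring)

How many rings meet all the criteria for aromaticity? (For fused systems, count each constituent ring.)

2

Ring A has two sp³ carbons, so it is not fully conjugated — not aromatic (1,4-cyclohexadiene).
Rings B and C form a fused bicyclic system (with one sulfur) with 9 sp² atoms and 10 π electrons from ring double bonds plus a heteroatom lone pair. 10 = 4(2)+2, so the system is aromatic and both rings count as aromatic (benzothiophene).
Aromatic: B, C. Total: 2.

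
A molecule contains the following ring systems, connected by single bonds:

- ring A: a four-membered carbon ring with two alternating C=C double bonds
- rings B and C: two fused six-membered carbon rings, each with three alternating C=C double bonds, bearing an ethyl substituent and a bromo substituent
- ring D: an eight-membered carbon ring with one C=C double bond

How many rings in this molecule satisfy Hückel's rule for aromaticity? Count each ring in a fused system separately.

Ring A has only sp² ring atoms; a planar conformation would have a fully conjugated π system of 4 electrons. But 4 = 4(1), which is 4n not 4n+2, so ring A is not aromatic (cyclobutadiene) — cyclobutadiene is antiaromatic and distorts to a rectangle.
Rings B and C form a fused bicyclic system with 10 sp² atoms and 10 π electrons from ring double bonds. 10 = 4(2)+2, so the system is aromatic and both rings count as aromatic (naphthalene).
Ring D has six sp³ carbons, so it is not fully conjugated — not aromatic (cyclooctene).
Aromatic: B, C. Total: 2.

2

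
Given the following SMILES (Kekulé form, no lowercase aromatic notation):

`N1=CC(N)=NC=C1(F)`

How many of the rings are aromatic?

1

The SMILES encodes a six-membered ring with nitrogens at positions 1 and 4 and three alternating double bonds.
The 6-membered ring with two nitrogens (1,4) is fully conjugated (every ring atom contributes a p orbital); 3 ring double bonds give 6 π electrons. Since 6 = 4n+2 (n=1), it is aromatic (pyrazine).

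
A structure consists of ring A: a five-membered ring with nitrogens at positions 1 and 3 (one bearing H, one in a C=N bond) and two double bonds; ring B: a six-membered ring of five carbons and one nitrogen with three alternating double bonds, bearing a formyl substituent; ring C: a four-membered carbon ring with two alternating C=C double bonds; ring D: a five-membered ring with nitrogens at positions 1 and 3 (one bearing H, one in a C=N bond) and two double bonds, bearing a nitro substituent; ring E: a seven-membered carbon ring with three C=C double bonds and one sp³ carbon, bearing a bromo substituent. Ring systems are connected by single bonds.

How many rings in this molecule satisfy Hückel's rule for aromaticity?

3

Ring A is planar and fully conjugated; 2 ring double bonds (4 π electrons) plus a heteroatom lone pair (2) give 6 π electrons. Since 6 = 4n+2 (n=1), ring A is aromatic (imidazole).
Ring B is fully conjugated (every ring atom contributes a p orbital); 3 ring double bonds give 6 π electrons. Since 6 = 4n+2 (n=1), ring B is aromatic (pyridine).
Ring C has only sp² ring atoms; a planar conformation would have a fully conjugated π system of 4 electrons. But 4 = 4(1), which is 4n not 4n+2, so ring C is not aromatic (cyclobutadiene) — cyclobutadiene is antiaromatic and distorts to a rectangle.
Ring D is planar and fully conjugated; 2 ring double bonds (4 π electrons) plus a heteroatom lone pair (2) give 6 π electrons. 6 = 4(1)+2, so ring D is aromatic (imidazole).
Ring E has one sp³ carbon, so it is not fully conjugated — not aromatic (cycloheptatriene).
Aromatic: A, B, D. Total: 3.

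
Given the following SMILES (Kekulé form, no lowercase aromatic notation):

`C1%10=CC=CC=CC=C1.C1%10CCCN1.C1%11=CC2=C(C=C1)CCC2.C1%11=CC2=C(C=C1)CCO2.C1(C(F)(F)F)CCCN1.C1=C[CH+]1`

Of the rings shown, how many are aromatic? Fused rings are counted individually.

The SMILES encodes an eight-membered carbon ring with four alternating C=C double bonds; a five-membered saturated ring of four carbons and one N–H nitrogen; a six-membered carbon ring with three alternating C=C double bonds, fused to a saturated five-membered carbon ring; a six-membered carbon ring with three alternating C=C double bonds, fused to a five-membered ring containing one oxygen and two sp³ carbons; a five-membered saturated ring of four carbons and one N–H nitrogen; a three-membered all-carbon ring bearing a positive charge on one carbon, with one C=C double bond.
The 8-membered ring has only sp² ring atoms; a planar conformation would have a fully conjugated π system of 8 electrons. But 8 = 4(2), which is 4n not 4n+2, so it is not aromatic (cyclooctatetraene) — cyclooctatetraene distorts into a non-planar tub to avoid antiaromaticity.
The 5-membered ring with one N–H has only sp³ atoms, so it is not fully conjugated — not aromatic (pyrrolidine).
The 6-membered ring is planar and fully conjugated; 3 ring double bonds give 6 π electrons. Since 6 = 4n+2 (n=1), it is aromatic (benzene ring).
The 5-membered ring has three sp³ carbons, so it is not fully conjugated — not aromatic (cyclopentane ring).
The second 6-membered ring has a continuous p-orbital overlap around the ring; 3 ring double bonds give 6 π electrons. Since 6 = 4n+2 (n=1), it is aromatic (benzene ring).
The 5-membered ring with one oxygen has two sp³ carbons, so it is not fully conjugated — not aromatic (oxolane ring).
The second 5-membered ring with one N–H has only sp³ atoms, so it is not fully conjugated — not aromatic (pyrrolidine).
The 3-membered ring has a continuous p-orbital overlap around the ring; 1 ring double bond (2 π electrons) plus the carbocation's empty p orbital (0, but keeps the ring conjugated) give 2 π electrons. That satisfies 4n+2 with n=0, so it is aromatic (cyclopropenyl cation).
3 of the 8 rings are aromatic. Total: 3.

3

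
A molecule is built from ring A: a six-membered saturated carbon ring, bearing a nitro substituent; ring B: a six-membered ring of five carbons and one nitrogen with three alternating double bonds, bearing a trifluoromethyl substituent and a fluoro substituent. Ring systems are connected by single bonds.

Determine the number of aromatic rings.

Ring A has only sp³ atoms, so it is not fully conjugated — not aromatic (cyclohexane).
Ring B is fully conjugated (every ring atom contributes a p orbital); 3 ring double bonds give 6 π electrons. 6 = 4(1)+2, so ring B is aromatic (pyridine).
Aromatic: B. Total: 1.

1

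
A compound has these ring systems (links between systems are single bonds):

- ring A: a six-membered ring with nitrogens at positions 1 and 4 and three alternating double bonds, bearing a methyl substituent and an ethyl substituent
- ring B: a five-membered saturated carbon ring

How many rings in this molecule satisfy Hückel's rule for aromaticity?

1

Ring A is planar and fully conjugated; 3 ring double bonds give 6 π electrons. Since 6 = 4n+2 (n=1), ring A is aromatic (pyrazine).
Ring B has only sp³ atoms, so it is not fully conjugated — not aromatic (cyclopentane).
Aromatic: A. Total: 1.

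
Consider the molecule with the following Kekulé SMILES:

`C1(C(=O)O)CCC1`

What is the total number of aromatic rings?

0

The SMILES encodes a four-membered saturated carbon ring.
The 4-membered ring has only sp³ atoms, so it is not fully conjugated — not aromatic (cyclobutane).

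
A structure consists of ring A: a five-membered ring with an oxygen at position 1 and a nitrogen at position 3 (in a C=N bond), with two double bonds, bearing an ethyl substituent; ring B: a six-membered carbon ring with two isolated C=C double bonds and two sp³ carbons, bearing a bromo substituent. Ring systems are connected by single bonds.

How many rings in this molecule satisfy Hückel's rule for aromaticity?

Ring A has a continuous p-orbital overlap around the ring; 2 ring double bonds (4 π electrons) plus a heteroatom lone pair (2) give 6 π electrons. That satisfies 4n+2 with n=1, so ring A is aromatic (oxazole).
Ring B has two sp³ carbons, so it is not fully conjugated — not aromatic (1,4-cyclohexadiene).
Aromatic: A. Total: 1.

1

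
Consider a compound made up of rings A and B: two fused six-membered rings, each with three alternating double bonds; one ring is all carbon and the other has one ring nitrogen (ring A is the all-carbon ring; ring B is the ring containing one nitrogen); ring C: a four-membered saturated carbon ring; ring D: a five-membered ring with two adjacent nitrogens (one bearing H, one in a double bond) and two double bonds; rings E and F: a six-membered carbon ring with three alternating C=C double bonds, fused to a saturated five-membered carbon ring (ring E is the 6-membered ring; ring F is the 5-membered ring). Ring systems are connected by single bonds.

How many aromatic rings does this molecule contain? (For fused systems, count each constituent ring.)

4

Rings A and B form a fused bicyclic system (with one nitrogen) with 10 sp² atoms and 10 π electrons from ring double bonds. 10 = 4(2)+2, so the system is aromatic and both rings count as aromatic (quinoline).
Ring C has only sp³ atoms, so it is not fully conjugated — not aromatic (cyclobutane).
Ring D has a continuous p-orbital overlap around the ring; 2 ring double bonds (4 π electrons) plus a heteroatom lone pair (2) give 6 π electrons. That satisfies 4n+2 with n=1, so ring D is aromatic (pyrazole).
Ring E is fully conjugated (every ring atom contributes a p orbital); 3 ring double bonds give 6 π electrons. That satisfies 4n+2 with n=1, so ring E is aromatic (benzene ring).
Ring F has three sp³ carbons, so it is not fully conjugated — not aromatic (cyclopentane ring).
Aromatic: A, B, D, E. Total: 4.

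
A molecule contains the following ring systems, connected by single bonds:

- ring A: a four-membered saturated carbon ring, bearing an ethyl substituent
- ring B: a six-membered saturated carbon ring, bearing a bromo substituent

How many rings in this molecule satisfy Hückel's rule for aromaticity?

Ring A has only sp³ atoms, so it is not fully conjugated — not aromatic (cyclobutane).
Ring B has only sp³ atoms, so it is not fully conjugated — not aromatic (cyclohexane).
No ring is aromatic. Total: 0.

0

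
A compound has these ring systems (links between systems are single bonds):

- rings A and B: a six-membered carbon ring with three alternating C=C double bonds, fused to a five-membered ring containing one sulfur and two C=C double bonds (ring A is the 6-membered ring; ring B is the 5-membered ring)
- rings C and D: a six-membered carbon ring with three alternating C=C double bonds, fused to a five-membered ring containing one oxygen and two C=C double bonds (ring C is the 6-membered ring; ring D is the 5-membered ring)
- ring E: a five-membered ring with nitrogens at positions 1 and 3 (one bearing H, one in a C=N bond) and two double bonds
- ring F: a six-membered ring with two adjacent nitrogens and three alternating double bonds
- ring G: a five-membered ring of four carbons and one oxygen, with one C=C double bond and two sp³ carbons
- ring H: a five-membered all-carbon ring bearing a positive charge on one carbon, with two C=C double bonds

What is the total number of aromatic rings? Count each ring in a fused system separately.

Rings A and B form a fused bicyclic system (with one sulfur) with 9 sp² atoms and 10 π electrons from ring double bonds plus a heteroatom lone pair. 10 = 4(2)+2, so the system is aromatic and both rings count as aromatic (benzothiophene).
Rings C and D form a fused bicyclic system (with one oxygen) with 9 sp² atoms and 10 π electrons from ring double bonds plus a heteroatom lone pair. 10 = 4(2)+2, so the system is aromatic and both rings count as aromatic (benzofuran).
Ring E has a continuous p-orbital overlap around the ring; 2 ring double bonds (4 π electrons) plus a heteroatom lone pair (2) give 6 π electrons. That satisfies 4n+2 with n=1, so ring E is aromatic (imidazole).
Ring F has a continuous p-orbital overlap around the ring; 3 ring double bonds give 6 π electrons. That satisfies 4n+2 with n=1, so ring F is aromatic (pyridazine).
Ring G has two sp³ carbons, so it is not fully conjugated — not aromatic (2,3-dihydrofuran).
Ring H has only sp² ring atoms; a planar conformation would have a fully conjugated π system of 4 electrons. But 4 = 4(1), which is 4n not 4n+2, so ring H is not aromatic (cyclopentadienyl cation).
Aromatic: A, B, C, D, E, F. Total: 6.

6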